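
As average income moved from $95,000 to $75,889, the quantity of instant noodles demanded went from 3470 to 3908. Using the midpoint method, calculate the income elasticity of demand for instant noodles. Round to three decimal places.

-0.531

%ΔQ = (3908 − 3470)/[(3470+3908)/2] = 438/3689 ≈ 0.1187.
%ΔY = (75,889 − 95,000)/[(95,000+75,889)/2] = -19111/85444.5 ≈ -0.2237.
E_I = %ΔQ/%ΔY ≈ -0.531.
E_I < 0: inferior good.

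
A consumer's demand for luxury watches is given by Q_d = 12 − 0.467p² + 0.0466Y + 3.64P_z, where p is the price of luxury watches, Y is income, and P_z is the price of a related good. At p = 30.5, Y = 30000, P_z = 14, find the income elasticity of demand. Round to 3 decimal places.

Evaluating quantity at (p, Y, P_z) gives Q_d = 12 − 0.467(30.5)² + 0.0466(30000) + 3.64(14) = 12 − 434.4268 + 1398 + 50.96 = 1026.5333.
∂Q_d/∂Y = +0.0466, so E_I = 0.0466·(30000/1026.5333) ≈ 1.362.
E_I > 1: normal good (luxury).

1.362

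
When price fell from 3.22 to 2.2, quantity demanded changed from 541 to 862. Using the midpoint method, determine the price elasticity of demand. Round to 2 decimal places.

-1.22

%Δq = (862 − 541)/[(541 + 862)/2] = 321/701.5 ≈ 0.4576.
%ΔP = (2.2 − 3.22)/[(3.22 + 2.2)/2] = -1.02/2.71 ≈ -0.3764.
Arc elasticity E = %Δq/%ΔP ≈ 0.4576/-0.3764 ≈ -1.22.
|E| > 1: demand is elastic over this range.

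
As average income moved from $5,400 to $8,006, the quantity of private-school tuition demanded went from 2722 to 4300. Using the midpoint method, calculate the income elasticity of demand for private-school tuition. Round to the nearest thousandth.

%ΔQ = (4300 − 2722)/[(2722+4300)/2] = 1578/3511 ≈ 0.4494.
%ΔM = (8,006 − 5,400)/[(5,400+8,006)/2] = 2606/6703 ≈ 0.3888.
E_I = %ΔQ/%ΔM ≈ 1.156.
E_I > 1: normal good (luxury).

1.156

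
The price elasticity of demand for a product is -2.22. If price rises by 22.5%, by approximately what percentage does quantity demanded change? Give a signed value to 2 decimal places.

%ΔQ ≈ E × %ΔP = (-2.22) × (22.5%) = -49.95%.

-49.95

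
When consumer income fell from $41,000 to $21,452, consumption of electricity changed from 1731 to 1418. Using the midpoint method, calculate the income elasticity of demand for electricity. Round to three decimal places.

%ΔQ = (1418 − 1731)/[(1731+1418)/2] = -313/1574.5 ≈ -0.1988.
%ΔM = (21,452 − 41,000)/[(41,000+21,452)/2] = -19548/31226 ≈ -0.6260.
E_I = %ΔQ/%ΔM ≈ 0.318.
E_I ∈ (0,1): normal good (necessity).

0.318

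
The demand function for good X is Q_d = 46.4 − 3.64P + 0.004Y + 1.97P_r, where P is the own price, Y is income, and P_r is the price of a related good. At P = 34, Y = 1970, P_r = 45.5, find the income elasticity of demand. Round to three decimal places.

Q_d = 46.4 − 3.64(34) + 0.004(1970) + 1.97(45.5) = 46.4 − 123.76 + 7.88 + 89.635 = 20.155.
∂Q_d/∂Y = +0.004, so E_I = 0.004·(1970/20.155) ≈ 0.391.
E_I ∈ (0,1): normal good (necessity).

0.391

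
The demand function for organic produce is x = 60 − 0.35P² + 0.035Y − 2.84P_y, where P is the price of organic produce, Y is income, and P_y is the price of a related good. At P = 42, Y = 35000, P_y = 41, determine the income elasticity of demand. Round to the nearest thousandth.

2.223

Substituting, x = 60 − 0.35(42)² + 0.035(35000) − 2.84(41) = 60 − 617.4 + 1225 − 116.44 = 551.16.
∂x/∂Y = +0.035, so E_I = 0.035·(35000/551.16) ≈ 2.223.
E_I > 1: normal good (luxury).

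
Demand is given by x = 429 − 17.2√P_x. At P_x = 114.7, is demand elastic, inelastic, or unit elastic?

At P_x = 114.7, x = 244.7913.
dx/dP_x = −17.2/(2√P_x) = −17.2/(2·10.7098).
Point elasticity E = (dx/dP_x)·(P_x/x) = -0.803 × 114.7/244.7913 ≈ -0.376.
|E| ≈ 0.376 < 1, so demand is inelastic.

inelastic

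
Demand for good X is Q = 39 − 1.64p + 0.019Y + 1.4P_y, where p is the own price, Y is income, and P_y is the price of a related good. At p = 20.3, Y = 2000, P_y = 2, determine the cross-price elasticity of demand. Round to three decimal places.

0.060

At the given point, Q = 39 − 1.64(20.3) + 0.019(2000) + 1.4(2) = 39 − 33.292 + 38 + 2.8 = 46.508.
∂Q/∂P_y = +1.4, so E_xy = 1.4·(2/46.508) ≈ 0.060.
E_xy > 0: the goods are substitutes.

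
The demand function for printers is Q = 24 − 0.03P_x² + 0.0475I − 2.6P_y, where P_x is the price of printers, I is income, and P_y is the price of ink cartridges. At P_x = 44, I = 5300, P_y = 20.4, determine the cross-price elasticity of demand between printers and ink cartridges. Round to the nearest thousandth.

Q = 24 − 0.03(44)² + 0.0475(5300) − 2.6(20.4) = 24 − 58.08 + 251.75 − 53.04 = 164.63.
∂Q/∂P_y = −2.6, so E_xy = -2.6·(20.4/164.63) ≈ -0.322.
E_xy < 0: the goods are complements.

-0.322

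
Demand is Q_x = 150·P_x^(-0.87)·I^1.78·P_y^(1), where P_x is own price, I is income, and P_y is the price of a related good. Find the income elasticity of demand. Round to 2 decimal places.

1.78

For a Cobb–Douglas (constant-elasticity) form Q_x = A·I^α·…, the elasticity with respect to I equals the exponent α at every point.
Here the exponent on I is 1.78, so the income elasticity of demand is 1.78.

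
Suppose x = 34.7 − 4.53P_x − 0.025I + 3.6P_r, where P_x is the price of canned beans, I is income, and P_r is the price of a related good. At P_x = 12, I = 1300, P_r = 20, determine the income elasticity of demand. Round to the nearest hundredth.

Substituting, x = 34.7 − 4.53(12) − 0.025(1300) + 3.6(20) = 34.7 − 54.36 − 32.5 + 72 = 19.84.
∂x/∂I = −0.025, so E_I = -0.025·(1300/19.84) ≈ -1.64.
E_I < 0: inferior good.

-1.64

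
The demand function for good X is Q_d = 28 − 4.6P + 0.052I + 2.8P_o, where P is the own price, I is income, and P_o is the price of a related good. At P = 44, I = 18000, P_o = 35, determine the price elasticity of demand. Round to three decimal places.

At the given point, Q_d = 28 − 4.6(44) + 0.052(18000) + 2.8(35) = 28 − 202.4 + 936 + 98 = 859.6.
∂Q_d/∂P = −4.6, so E_p = (−4.6)·(44/859.6) ≈ -0.235.
|E_p| < 1: demand is inelastic.

-0.235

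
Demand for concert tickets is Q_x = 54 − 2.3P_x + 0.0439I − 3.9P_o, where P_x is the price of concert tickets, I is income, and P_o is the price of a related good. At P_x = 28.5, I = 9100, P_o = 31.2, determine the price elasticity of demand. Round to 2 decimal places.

Evaluating quantity at (P_x, I, P_o) gives Q_x = 54 − 2.3(28.5) + 0.0439(9100) − 3.9(31.2) = 54 − 65.55 + 399.49 − 121.68 = 266.26.
∂Q_x/∂P_x = −2.3, so E_p = (−2.3)·(28.5/266.26) ≈ -0.25.
|E_p| < 1: demand is inelastic.

-0.25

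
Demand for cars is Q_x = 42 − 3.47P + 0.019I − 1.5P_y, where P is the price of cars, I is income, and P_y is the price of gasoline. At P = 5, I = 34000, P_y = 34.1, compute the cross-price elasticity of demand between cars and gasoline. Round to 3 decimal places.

-0.083

Evaluating quantity at (P, I, P_y) gives Q_x = 42 − 3.47(5) + 0.019(34000) − 1.5(34.1) = 42 − 17.35 + 646 − 51.15 = 619.5.
∂Q_x/∂P_y = −1.5, so E_xy = -1.5·(34.1/619.5) ≈ -0.083.
E_xy < 0: the goods are complements.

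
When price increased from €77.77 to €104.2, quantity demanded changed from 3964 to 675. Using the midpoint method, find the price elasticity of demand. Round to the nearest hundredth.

%ΔQ = (675 − 3964)/[(3964 + 675)/2] = -3289/2319.5 ≈ -1.4180.
%Δp = (104.2 − 77.77)/[(77.77 + 104.2)/2] = 26.43/90.985 ≈ 0.2905.
Arc elasticity E = %ΔQ/%Δp ≈ -1.4180/0.2905 ≈ -4.88.
|E| > 1: demand is elastic over this range.

-4.88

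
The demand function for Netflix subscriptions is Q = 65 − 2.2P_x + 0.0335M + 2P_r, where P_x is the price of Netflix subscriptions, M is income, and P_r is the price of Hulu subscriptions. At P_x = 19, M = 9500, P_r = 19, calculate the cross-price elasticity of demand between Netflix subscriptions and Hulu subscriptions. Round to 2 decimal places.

0.10

Substituting, Q = 65 − 2.2(19) + 0.0335(9500) + 2(19) = 65 − 41.8 + 318.25 + 38 = 379.45.
∂Q/∂P_r = +2, so E_xy = 2·(19/379.45) ≈ 0.10.
E_xy > 0: the goods are substitutes.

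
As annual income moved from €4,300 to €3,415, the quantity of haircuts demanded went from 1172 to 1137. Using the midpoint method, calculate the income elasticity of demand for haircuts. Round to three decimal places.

%ΔQ = (1137 − 1172)/[(1172+1137)/2] = -35/1154.5 ≈ -0.0303.
%ΔY = (3,415 − 4,300)/[(4,300+3,415)/2] = -885/3857.5 ≈ -0.2294.
E_I = %ΔQ/%ΔY ≈ 0.132.
E_I ∈ (0,1): normal good (necessity).

0.132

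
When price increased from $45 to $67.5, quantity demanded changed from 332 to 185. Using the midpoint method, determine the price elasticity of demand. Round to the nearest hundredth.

-1.42

%Δq = (185 − 332)/[(332 + 185)/2] = -147/258.5 ≈ -0.5687.
%ΔP = (67.5 − 45)/[(45 + 67.5)/2] = 22.5/56.25 ≈ 0.4000.
Arc elasticity E = %Δq/%ΔP ≈ -0.5687/0.4000 ≈ -1.42.
|E| > 1: demand is elastic over this range.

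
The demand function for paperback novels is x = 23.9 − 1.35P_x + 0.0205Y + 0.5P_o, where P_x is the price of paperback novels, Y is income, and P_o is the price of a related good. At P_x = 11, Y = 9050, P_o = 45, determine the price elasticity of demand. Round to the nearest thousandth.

At the given point, x = 23.9 − 1.35(11) + 0.0205(9050) + 0.5(45) = 23.9 − 14.85 + 185.525 + 22.5 = 217.075.
∂x/∂P_x = −1.35, so E_p = (−1.35)·(11/217.075) ≈ -0.068.
|E_p| < 1: demand is inelastic.

-0.068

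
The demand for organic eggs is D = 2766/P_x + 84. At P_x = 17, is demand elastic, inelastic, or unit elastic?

inelastic

At P_x = 17, D = 246.7059.
dD/dP_x = −2766/P_x² = −9.5709.
Point elasticity E = (dD/dP_x)·(P_x/D) = -9.5709 × 17/246.7059 ≈ -0.660.
|E| ≈ 0.660 < 1, so demand is inelastic.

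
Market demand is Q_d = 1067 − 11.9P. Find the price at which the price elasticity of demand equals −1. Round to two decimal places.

For linear demand Q_d = a − bP, E = −bP/(a − bP). |E| = 1 ⇒ bP = a − bP ⇒ P = a/(2b).
P = 1067/(2·11.9) ≈ 44.83.

44.83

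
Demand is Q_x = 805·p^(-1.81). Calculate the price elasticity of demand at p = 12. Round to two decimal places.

For a Cobb–Douglas (constant-elasticity) form Q_x = A·p^α·…, the elasticity with respect to p equals the exponent α at every point.
Here the exponent on p is -1.81, so the price elasticity of demand is -1.81.

-1.81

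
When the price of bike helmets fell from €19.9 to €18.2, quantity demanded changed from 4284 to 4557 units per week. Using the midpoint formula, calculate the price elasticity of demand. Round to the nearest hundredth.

-0.69

%ΔQ = (4557 − 4284)/[(4284 + 4557)/2] = 273/4420.5 ≈ 0.0618.
%Δp = (18.2 − 19.9)/[(19.9 + 18.2)/2] = -1.7/19.05 ≈ -0.0892.
Arc elasticity E = %ΔQ/%Δp ≈ 0.0618/-0.0892 ≈ -0.69.
|E| < 1: demand is inelastic over this range.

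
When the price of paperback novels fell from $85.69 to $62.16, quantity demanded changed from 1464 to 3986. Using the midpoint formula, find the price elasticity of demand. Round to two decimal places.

-2.91

%ΔQ = (3986 − 1464)/[(1464 + 3986)/2] = 2522/2725 ≈ 0.9255.
%ΔP = (62.16 − 85.69)/[(85.69 + 62.16)/2] = -23.53/73.925 ≈ -0.3183.
Arc elasticity E = %ΔQ/%ΔP ≈ 0.9255/-0.3183 ≈ -2.91.
|E| > 1: demand is elastic over this range.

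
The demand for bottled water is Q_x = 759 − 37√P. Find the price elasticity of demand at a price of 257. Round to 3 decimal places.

At P = 257, Q_x = 165.8449.
dQ_x/dP = −37/(2√P) = −37/(2·16.0312).
Point elasticity E = (dQ_x/dP)·(P/Q_x) = -1.154 × 257/165.8449 ≈ -1.788.
|E| > 1, so demand is elastic at this price.

-1.788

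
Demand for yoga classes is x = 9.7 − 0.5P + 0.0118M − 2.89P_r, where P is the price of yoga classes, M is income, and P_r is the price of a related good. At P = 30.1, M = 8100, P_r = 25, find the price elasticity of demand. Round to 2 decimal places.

First evaluate x: 9.7 − 0.5(30.1) + 0.0118(8100) − 2.89(25) = 9.7 − 15.05 + 95.58 − 72.25 = 17.98.
∂x/∂P = −0.5, so E_p = (−0.5)·(30.1/17.98) ≈ -0.84.
|E_p| < 1: demand is inelastic.

-0.84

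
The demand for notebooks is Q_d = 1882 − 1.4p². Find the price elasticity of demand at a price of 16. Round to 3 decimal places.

At p = 16, Q_d = 1523.6.
dQ_d/dp = −2·1.4·p = −44.8.
Point elasticity E = (dQ_d/dp)·(p/Q_d) = -44.8 × 16/1523.6 ≈ -0.470.
|E| < 1, so demand is inelastic at this price.

-0.470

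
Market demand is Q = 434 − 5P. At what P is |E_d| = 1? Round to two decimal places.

For linear demand Q = a − bP, E = −bP/(a − bP). |E| = 1 ⇒ bP = a − bP ⇒ P = a/(2b).
P = 434/(2·5) = 43.40.

43.40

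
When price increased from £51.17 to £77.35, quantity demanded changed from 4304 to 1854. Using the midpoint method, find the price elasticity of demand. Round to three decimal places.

%ΔQ = (1854 − 4304)/[(4304 + 1854)/2] = -2450/3079 ≈ -0.7957.
%ΔP = (77.35 − 51.17)/[(51.17 + 77.35)/2] = 26.18/64.26 ≈ 0.4074.
Arc elasticity E = %ΔQ/%ΔP ≈ -0.7957/0.4074 ≈ -1.953.
|E| > 1: demand is elastic over this range.

-1.953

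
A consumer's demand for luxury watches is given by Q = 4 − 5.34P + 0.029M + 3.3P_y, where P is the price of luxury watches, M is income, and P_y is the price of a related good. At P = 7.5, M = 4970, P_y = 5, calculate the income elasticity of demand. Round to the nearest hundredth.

1.16

Q = 4 − 5.34(7.5) + 0.029(4970) + 3.3(5) = 4 − 40.05 + 144.13 + 16.5 = 124.58.
∂Q/∂M = +0.029, so E_I = 0.029·(4970/124.58) ≈ 1.16.
E_I > 1: normal good (luxury).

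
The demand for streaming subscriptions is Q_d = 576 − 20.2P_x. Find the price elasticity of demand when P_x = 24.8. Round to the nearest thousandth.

-6.676

At P_x = 24.8, Q_d = 75.04.
dQ_d/dP_x = −20.2.
Point elasticity E = (dQ_d/dP_x)·(P_x/Q_d) = -20.2 × 24.8/75.04 ≈ -6.676.
|E| > 1, so demand is elastic at this price.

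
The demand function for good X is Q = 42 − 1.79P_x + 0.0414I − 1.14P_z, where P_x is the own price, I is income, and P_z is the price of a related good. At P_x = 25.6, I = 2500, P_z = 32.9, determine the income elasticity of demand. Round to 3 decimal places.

1.665

Q = 42 − 1.79(25.6) + 0.0414(2500) − 1.14(32.9) = 42 − 45.824 + 103.5 − 37.506 = 62.17.
∂Q/∂I = +0.0414, so E_I = 0.0414·(2500/62.17) ≈ 1.665.
E_I > 1: normal good (luxury).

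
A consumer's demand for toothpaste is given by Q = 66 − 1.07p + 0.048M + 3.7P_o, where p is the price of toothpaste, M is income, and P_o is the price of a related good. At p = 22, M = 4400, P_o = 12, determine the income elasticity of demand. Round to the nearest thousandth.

0.709

Q = 66 − 1.07(22) + 0.048(4400) + 3.7(12) = 66 − 23.54 + 211.2 + 44.4 = 298.06.
∂Q/∂M = +0.048, so E_I = 0.048·(4400/298.06) ≈ 0.709.
E_I ∈ (0,1): normal good (necessity).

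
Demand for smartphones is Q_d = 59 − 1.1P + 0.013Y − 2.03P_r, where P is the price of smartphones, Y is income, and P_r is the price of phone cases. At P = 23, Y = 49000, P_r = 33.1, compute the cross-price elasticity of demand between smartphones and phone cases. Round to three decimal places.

At the given point, Q_d = 59 − 1.1(23) + 0.013(49000) − 2.03(33.1) = 59 − 25.3 + 637 − 67.193 = 603.507.
∂Q_d/∂P_r = −2.03, so E_xy = -2.03·(33.1/603.507) ≈ -0.111.
E_xy < 0: the goods are complements.

-0.111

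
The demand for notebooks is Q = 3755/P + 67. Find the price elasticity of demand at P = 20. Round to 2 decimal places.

At P = 20, Q = 254.75.
dQ/dP = −3755/P² = −9.3875.
Point elasticity E = (dQ/dP)·(P/Q) = -9.3875 × 20/254.75 ≈ -0.74.
|E| < 1, so demand is inelastic at this price.

-0.74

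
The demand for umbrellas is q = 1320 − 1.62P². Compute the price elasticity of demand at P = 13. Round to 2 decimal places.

At P = 13, q = 1046.22.
dq/dP = −2·1.62·P = −42.12.
Point elasticity E = (dq/dP)·(P/q) = -42.12 × 13/1046.22 ≈ -0.52.
|E| < 1, so demand is inelastic at this price.

-0.52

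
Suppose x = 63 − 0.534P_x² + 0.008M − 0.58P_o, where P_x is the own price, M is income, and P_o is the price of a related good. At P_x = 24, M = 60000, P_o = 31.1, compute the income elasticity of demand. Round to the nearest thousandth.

2.208

Evaluating quantity at (P_x, M, P_o) gives x = 63 − 0.534(24)² + 0.008(60000) − 0.58(31.1) = 63 − 307.584 + 480 − 18.038 = 217.378.
∂x/∂M = +0.008, so E_I = 0.008·(60000/217.378) ≈ 2.208.
E_I > 1: normal good (luxury).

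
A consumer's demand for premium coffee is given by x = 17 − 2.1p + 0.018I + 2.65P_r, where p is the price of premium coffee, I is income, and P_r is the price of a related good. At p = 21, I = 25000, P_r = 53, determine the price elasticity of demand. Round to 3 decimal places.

Evaluating quantity at (p, I, P_r) gives x = 17 − 2.1(21) + 0.018(25000) + 2.65(53) = 17 − 44.1 + 450 + 140.45 = 563.35.
∂x/∂p = −2.1, so E_p = (−2.1)·(21/563.35) ≈ -0.078.
|E_p| < 1: demand is inelastic.

-0.078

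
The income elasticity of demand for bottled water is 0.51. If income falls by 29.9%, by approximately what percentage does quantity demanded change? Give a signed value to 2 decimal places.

-15.25

%ΔQ ≈ E × %ΔI = (0.51) × (-29.9%) ≈ -15.25%.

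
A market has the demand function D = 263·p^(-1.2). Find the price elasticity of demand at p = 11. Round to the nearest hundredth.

-1.20

For a Cobb–Douglas (constant-elasticity) form D = A·p^α·…, the elasticity with respect to p equals the exponent α at every point.
Here the exponent on p is -1.2, so the price elasticity of demand is -1.20.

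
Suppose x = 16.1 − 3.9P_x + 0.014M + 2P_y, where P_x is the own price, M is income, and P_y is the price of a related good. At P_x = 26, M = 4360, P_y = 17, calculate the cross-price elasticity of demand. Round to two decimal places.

3.49

At the given point, x = 16.1 − 3.9(26) + 0.014(4360) + 2(17) = 16.1 − 101.4 + 61.04 + 34 = 9.74.
∂x/∂P_y = +2, so E_xy = 2·(17/9.74) ≈ 3.49.
E_xy > 0: the goods are substitutes.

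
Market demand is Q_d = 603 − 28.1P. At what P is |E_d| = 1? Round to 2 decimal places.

For linear demand Q_d = a − bP, E = −bP/(a − bP). |E| = 1 ⇒ bP = a − bP ⇒ P = a/(2b).
P = 603/(2·28.1) ≈ 10.73.

10.73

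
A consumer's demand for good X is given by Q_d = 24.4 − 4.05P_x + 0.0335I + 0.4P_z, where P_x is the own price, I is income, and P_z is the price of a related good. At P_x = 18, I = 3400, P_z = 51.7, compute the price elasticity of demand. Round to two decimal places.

-0.85

At the given point, Q_d = 24.4 − 4.05(18) + 0.0335(3400) + 0.4(51.7) = 24.4 − 72.9 + 113.9 + 20.68 = 86.08.
∂Q_d/∂P_x = −4.05, so E_p = (−4.05)·(18/86.08) ≈ -0.85.
|E_p| < 1: demand is inelastic.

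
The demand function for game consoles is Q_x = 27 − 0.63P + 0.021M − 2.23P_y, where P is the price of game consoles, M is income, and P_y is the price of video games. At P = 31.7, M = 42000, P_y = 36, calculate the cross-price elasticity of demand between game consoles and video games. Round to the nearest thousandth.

Q_x = 27 − 0.63(31.7) + 0.021(42000) − 2.23(36) = 27 − 19.971 + 882 − 80.28 = 808.749.
∂Q_x/∂P_y = −2.23, so E_xy = -2.23·(36/808.749) ≈ -0.099.
E_xy < 0: the goods are complements.

-0.099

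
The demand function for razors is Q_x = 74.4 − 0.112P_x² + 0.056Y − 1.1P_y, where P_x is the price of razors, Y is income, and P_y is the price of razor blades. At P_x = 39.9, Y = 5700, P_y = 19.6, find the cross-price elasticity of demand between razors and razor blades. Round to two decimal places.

-0.11

Substituting, Q_x = 74.4 − 0.112(39.9)² + 0.056(5700) − 1.1(19.6) = 74.4 − 178.3051 + 319.2 − 21.56 = 193.7349.
∂Q_x/∂P_y = −1.1, so E_xy = -1.1·(19.6/193.7349) ≈ -0.11.
E_xy < 0: the goods are complements.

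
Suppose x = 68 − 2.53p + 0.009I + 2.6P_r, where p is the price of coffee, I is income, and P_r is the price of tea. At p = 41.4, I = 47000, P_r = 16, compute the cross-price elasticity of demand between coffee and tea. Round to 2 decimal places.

Substituting, x = 68 − 2.53(41.4) + 0.009(47000) + 2.6(16) = 68 − 104.742 + 423 + 41.6 = 427.858.
∂x/∂P_r = +2.6, so E_xy = 2.6·(16/427.858) ≈ 0.10.
E_xy > 0: the goods are substitutes.

0.10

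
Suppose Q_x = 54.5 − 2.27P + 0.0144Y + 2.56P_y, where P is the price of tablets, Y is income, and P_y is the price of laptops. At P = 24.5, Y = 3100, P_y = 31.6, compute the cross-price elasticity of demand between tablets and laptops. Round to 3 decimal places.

At the given point, Q_x = 54.5 − 2.27(24.5) + 0.0144(3100) + 2.56(31.6) = 54.5 − 55.615 + 44.64 + 80.896 = 124.421.
∂Q_x/∂P_y = +2.56, so E_xy = 2.56·(31.6/124.421) ≈ 0.650.
E_xy > 0: the goods are substitutes.

0.650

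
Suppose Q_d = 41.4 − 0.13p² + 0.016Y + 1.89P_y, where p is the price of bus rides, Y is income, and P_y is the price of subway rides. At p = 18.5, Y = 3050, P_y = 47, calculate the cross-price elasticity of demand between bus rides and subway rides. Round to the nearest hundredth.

Evaluating quantity at (p, Y, P_y) gives Q_d = 41.4 − 0.13(18.5)² + 0.016(3050) + 1.89(47) = 41.4 − 44.4925 + 48.8 + 88.83 = 134.5375.
∂Q_d/∂P_y = +1.89, so E_xy = 1.89·(47/134.5375) ≈ 0.66.
E_xy > 0: the goods are substitutes.

0.66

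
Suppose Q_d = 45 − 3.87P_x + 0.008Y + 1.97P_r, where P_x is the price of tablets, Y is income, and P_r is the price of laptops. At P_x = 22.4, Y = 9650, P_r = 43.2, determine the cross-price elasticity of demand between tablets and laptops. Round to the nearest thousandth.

Substituting, Q_d = 45 − 3.87(22.4) + 0.008(9650) + 1.97(43.2) = 45 − 86.688 + 77.2 + 85.104 = 120.616.
∂Q_d/∂P_r = +1.97, so E_xy = 1.97·(43.2/120.616) ≈ 0.706.
E_xy > 0: the goods are substitutes.

0.706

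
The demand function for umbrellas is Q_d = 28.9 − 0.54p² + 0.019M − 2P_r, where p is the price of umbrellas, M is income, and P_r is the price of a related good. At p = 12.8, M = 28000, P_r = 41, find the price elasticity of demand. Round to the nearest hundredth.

-0.45

First evaluate Q_d: 28.9 − 0.54(12.8)² + 0.019(28000) − 2(41) = 28.9 − 88.4736 + 532 − 82 = 390.4264.
∂Q_d/∂p = −2·0.54·p = -13.824, so E_p = -13.824·(12.8/390.4264) ≈ -0.45.
|E_p| < 1: demand is inelastic.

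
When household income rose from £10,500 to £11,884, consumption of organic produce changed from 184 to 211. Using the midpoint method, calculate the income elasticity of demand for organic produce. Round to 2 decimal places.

%ΔQ = (211 − 184)/[(184+211)/2] = 27/197.5 ≈ 0.1367.
%ΔM = (11,884 − 10,500)/[(10,500+11,884)/2] = 1384/11192 ≈ 0.1237.
E_I = %ΔQ/%ΔM ≈ 1.11.
E_I > 1: normal good (luxury).

1.11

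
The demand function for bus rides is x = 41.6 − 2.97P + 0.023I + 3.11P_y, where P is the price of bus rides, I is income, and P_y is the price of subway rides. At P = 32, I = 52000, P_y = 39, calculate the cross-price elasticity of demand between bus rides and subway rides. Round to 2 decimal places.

Evaluating quantity at (P, I, P_y) gives x = 41.6 − 2.97(32) + 0.023(52000) + 3.11(39) = 41.6 − 95.04 + 1196 + 121.29 = 1263.85.
∂x/∂P_y = +3.11, so E_xy = 3.11·(39/1263.85) ≈ 0.10.
E_xy > 0: the goods are substitutes.

0.10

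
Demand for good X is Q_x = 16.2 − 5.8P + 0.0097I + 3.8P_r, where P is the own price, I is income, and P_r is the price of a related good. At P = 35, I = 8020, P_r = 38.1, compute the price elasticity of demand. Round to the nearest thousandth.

-5.675

Evaluating quantity at (P, I, P_r) gives Q_x = 16.2 − 5.8(35) + 0.0097(8020) + 3.8(38.1) = 16.2 − 203 + 77.794 + 144.78 = 35.774.
∂Q_x/∂P = −5.8, so E_p = (−5.8)·(35/35.774) ≈ -5.675.
|E_p| > 1: demand is elastic.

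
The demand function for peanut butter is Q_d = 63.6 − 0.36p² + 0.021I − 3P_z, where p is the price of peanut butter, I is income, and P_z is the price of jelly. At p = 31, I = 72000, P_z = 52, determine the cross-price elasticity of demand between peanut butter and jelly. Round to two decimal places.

Q_d = 63.6 − 0.36(31)² + 0.021(72000) − 3(52) = 63.6 − 345.96 + 1512 − 156 = 1073.64.
∂Q_d/∂P_z = −3, so E_xy = -3·(52/1073.64) ≈ -0.15.
E_xy < 0: the goods are complements.

-0.15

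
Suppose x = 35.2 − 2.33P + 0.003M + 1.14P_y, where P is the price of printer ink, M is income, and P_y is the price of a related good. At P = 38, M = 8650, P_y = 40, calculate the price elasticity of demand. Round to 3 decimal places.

-4.862

Evaluating quantity at (P, M, P_y) gives x = 35.2 − 2.33(38) + 0.003(8650) + 1.14(40) = 35.2 − 88.54 + 25.95 + 45.6 = 18.21.
∂x/∂P = −2.33, so E_p = (−2.33)·(38/18.21) ≈ -4.862.
|E_p| > 1: demand is elastic.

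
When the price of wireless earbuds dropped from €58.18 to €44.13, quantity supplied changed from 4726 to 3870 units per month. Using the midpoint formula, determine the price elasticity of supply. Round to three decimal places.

0.725

%Δq = (3870 − 4726)/[(4726 + 3870)/2] = -856/4298 ≈ -0.1992.
%ΔP = (44.13 − 58.18)/[(58.18 + 44.13)/2] = -14.05/51.155 ≈ -0.2747.
Arc elasticity E = %Δq/%ΔP ≈ -0.1992/-0.2747 ≈ 0.725.
|E| < 1: supply is inelastic over this range.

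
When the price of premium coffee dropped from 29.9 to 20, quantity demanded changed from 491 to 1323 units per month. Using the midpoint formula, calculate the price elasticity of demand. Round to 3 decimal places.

-2.312

%Δq = (1323 − 491)/[(491 + 1323)/2] = 832/907 ≈ 0.9173.
%ΔP = (20 − 29.9)/[(29.9 + 20)/2] = -9.9/24.95 ≈ -0.3968.
Arc elasticity E = %Δq/%ΔP ≈ 0.9173/-0.3968 ≈ -2.312.
|E| > 1: demand is elastic over this range.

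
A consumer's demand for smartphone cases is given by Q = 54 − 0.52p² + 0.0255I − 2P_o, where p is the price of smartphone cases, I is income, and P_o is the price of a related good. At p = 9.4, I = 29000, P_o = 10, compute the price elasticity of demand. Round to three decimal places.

-0.126

At the given point, Q = 54 − 0.52(9.4)² + 0.0255(29000) − 2(10) = 54 − 45.9472 + 739.5 − 20 = 727.5528.
∂Q/∂p = −2·0.52·p = -9.776, so E_p = -9.776·(9.4/727.5528) ≈ -0.126.
|E_p| < 1: demand is inelastic.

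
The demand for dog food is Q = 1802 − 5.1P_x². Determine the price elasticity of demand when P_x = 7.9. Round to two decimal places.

At P_x = 7.9, Q = 1483.709.
dQ/dP_x = −2·5.1·P_x = −80.58.
Point elasticity E = (dQ/dP_x)·(P_x/Q) = -80.58 × 7.9/1483.709 ≈ -0.43.
|E| < 1, so demand is inelastic at this price.

-0.43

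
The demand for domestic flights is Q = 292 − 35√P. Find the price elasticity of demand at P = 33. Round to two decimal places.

At P = 33, Q = 90.9403.
dQ/dP = −35/(2√P) = −35/(2·5.7446).
Point elasticity E = (dQ/dP)·(P/Q) = -3.0464 × 33/90.9403 ≈ -1.11.
|E| > 1, so demand is elastic at this price.

-1.11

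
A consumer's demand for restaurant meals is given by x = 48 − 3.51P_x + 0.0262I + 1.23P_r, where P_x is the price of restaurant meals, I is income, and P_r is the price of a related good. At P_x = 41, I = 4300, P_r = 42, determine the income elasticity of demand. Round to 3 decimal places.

Evaluating quantity at (P_x, I, P_r) gives x = 48 − 3.51(41) + 0.0262(4300) + 1.23(42) = 48 − 143.91 + 112.66 + 51.66 = 68.41.
∂x/∂I = +0.0262, so E_I = 0.0262·(4300/68.41) ≈ 1.647.
E_I > 1: normal good (luxury).

1.647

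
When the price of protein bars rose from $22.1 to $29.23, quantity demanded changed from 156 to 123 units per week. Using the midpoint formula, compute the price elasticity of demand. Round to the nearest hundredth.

%Δq = (123 − 156)/[(156 + 123)/2] = -33/139.5 ≈ -0.2366.
%ΔP = (29.23 − 22.1)/[(22.1 + 29.23)/2] = 7.13/25.665 ≈ 0.2778.
Arc elasticity E = %Δq/%ΔP ≈ -0.2366/0.2778 ≈ -0.85.
|E| < 1: demand is inelastic over this range.

-0.85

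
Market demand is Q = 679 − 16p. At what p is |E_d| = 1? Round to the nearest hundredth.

21.22

For linear demand Q = a − bp, E = −bp/(a − bp). |E| = 1 ⇒ bp = a − bp ⇒ p = a/(2b).
p = 679/(2·16) ≈ 21.22.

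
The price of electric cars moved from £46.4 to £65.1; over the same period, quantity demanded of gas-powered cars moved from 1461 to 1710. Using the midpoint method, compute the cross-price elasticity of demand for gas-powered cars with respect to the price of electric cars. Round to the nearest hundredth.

%ΔQ_x = (1710 − 1461)/[(1461+1710)/2] = 249/1585.5 ≈ 0.1570.
%ΔP_y = (65.1 − 46.4)/[(46.4+65.1)/2] ≈ 0.3354.
E_xy = 0.1570/0.3354 ≈ 0.47.
E_xy > 0, so gas-powered cars and electric cars are substitutes.

0.47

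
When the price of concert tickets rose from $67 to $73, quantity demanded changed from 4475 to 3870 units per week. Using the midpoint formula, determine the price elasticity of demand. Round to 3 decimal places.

-1.692

%Δq = (3870 − 4475)/[(4475 + 3870)/2] = -605/4172.5 ≈ -0.1450.
%Δp = (73 − 67)/[(67 + 73)/2] = 6/70 ≈ 0.0857.
Arc elasticity E = %Δq/%Δp ≈ -0.1450/0.0857 ≈ -1.692.
|E| > 1: demand is elastic over this range.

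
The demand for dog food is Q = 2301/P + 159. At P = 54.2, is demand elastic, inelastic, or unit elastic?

At P = 54.2, Q = 201.4539.
dQ/dP = −2301/P² = −0.7833.
Point elasticity E = (dQ/dP)·(P/Q) = -0.7833 × 54.2/201.4539 ≈ -0.211.
|E| ≈ 0.211 < 1, so demand is inelastic.

inelastic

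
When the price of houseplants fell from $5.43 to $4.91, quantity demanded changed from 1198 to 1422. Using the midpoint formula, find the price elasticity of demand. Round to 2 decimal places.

-1.70

%Δq = (1422 − 1198)/[(1198 + 1422)/2] = 224/1310 ≈ 0.1710.
%ΔP = (4.91 − 5.43)/[(5.43 + 4.91)/2] = -0.52/5.17 ≈ -0.1006.
Arc elasticity E = %Δq/%ΔP ≈ 0.1710/-0.1006 ≈ -1.70.
|E| > 1: demand is elastic over this range.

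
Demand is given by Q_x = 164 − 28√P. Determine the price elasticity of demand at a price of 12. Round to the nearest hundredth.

At P = 12, Q_x = 67.0052.
dQ_x/dP = −28/(2√P) = −28/(2·3.4641).
Point elasticity E = (dQ_x/dP)·(P/Q_x) = -4.0415 × 12/67.0052 ≈ -0.72.
|E| < 1, so demand is inelastic at this price.

-0.72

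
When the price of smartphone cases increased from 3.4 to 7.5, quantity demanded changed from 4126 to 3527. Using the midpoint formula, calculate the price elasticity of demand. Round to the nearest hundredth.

%ΔQ = (3527 − 4126)/[(4126 + 3527)/2] = -599/3826.5 ≈ -0.1565.
%Δp = (7.5 − 3.4)/[(3.4 + 7.5)/2] = 4.1/5.45 ≈ 0.7523.
Arc elasticity E = %ΔQ/%Δp ≈ -0.1565/0.7523 ≈ -0.21.
|E| < 1: demand is inelastic over this range.

-0.21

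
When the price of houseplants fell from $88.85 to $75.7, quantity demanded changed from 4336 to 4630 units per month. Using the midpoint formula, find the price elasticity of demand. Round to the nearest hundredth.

%ΔQ = (4630 − 4336)/[(4336 + 4630)/2] = 294/4483 ≈ 0.0656.
%ΔP = (75.7 − 88.85)/[(88.85 + 75.7)/2] = -13.15/82.275 ≈ -0.1598.
Arc elasticity E = %ΔQ/%ΔP ≈ 0.0656/-0.1598 ≈ -0.41.
|E| < 1: demand is inelastic over this range.

-0.41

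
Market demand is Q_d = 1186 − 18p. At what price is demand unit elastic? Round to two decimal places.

For linear demand Q_d = a − bp, E = −bp/(a − bp). |E| = 1 ⇒ bp = a − bp ⇒ p = a/(2b).
p = 1186/(2·18) ≈ 32.94.

32.94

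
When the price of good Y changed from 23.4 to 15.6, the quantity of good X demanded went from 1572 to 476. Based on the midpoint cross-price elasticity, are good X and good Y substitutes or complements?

substitutes

%ΔQ_x = (476 − 1572)/[(1572+476)/2] = -1096/1024 ≈ -1.0703.
%ΔP_y = (15.6 − 23.4)/[(23.4+15.6)/2] ≈ -0.4000.
E_xy = -1.0703/-0.4000 ≈ 2.676.
E_xy > 0, so the goods are substitutes.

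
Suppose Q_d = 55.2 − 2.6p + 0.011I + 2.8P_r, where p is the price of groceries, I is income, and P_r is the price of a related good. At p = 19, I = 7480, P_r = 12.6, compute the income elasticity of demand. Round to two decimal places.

First evaluate Q_d: 55.2 − 2.6(19) + 0.011(7480) + 2.8(12.6) = 55.2 − 49.4 + 82.28 + 35.28 = 123.36.
∂Q_d/∂I = +0.011, so E_I = 0.011·(7480/123.36) ≈ 0.67.
E_I ∈ (0,1): normal good (necessity).

0.67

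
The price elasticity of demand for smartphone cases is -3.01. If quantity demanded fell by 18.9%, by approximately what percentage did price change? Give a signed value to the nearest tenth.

6.3

%ΔQ ≈ E × %ΔP ⇒ %ΔP = %ΔQ / E = (-18.9%)/(-3.01) ≈ 6.3%.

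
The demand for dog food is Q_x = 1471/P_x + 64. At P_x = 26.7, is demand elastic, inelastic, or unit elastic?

inelastic

At P_x = 26.7, Q_x = 119.0936.
dQ_x/dP_x = −1471/P_x² = −2.0634.
Point elasticity E = (dQ_x/dP_x)·(P_x/Q_x) = -2.0634 × 26.7/119.0936 ≈ -0.463.
|E| ≈ 0.463 < 1, so demand is inelastic.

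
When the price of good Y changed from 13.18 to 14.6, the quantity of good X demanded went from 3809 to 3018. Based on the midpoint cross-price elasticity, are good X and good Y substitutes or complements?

complements

%ΔQ_x = (3018 − 3809)/[(3809+3018)/2] = -791/3413.5 ≈ -0.2317.
%ΔP_y = (14.6 − 13.18)/[(13.18+14.6)/2] ≈ 0.1022.
E_xy = -0.2317/0.1022 ≈ -2.267.
E_xy < 0, so the goods are complements.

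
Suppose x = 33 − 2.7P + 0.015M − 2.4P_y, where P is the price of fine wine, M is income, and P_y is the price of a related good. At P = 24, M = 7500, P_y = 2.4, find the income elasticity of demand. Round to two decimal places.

x = 33 − 2.7(24) + 0.015(7500) − 2.4(2.4) = 33 − 64.8 + 112.5 − 5.76 = 74.94.
∂x/∂M = +0.015, so E_I = 0.015·(7500/74.94) ≈ 1.50.
E_I > 1: normal good (luxury).

1.50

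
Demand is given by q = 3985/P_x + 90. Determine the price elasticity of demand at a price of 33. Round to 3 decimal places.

-0.573

At P_x = 33, q = 210.7576.
dq/dP_x = −3985/P_x² = −3.6593.
Point elasticity E = (dq/dP_x)·(P_x/q) = -3.6593 × 33/210.7576 ≈ -0.573.
|E| < 1, so demand is inelastic at this price.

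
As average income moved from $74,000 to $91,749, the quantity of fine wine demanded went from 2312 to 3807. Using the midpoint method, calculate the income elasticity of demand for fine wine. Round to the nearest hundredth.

%ΔQ = (3807 − 2312)/[(2312+3807)/2] = 1495/3059.5 ≈ 0.4886.
%ΔY = (91,749 − 74,000)/[(74,000+91,749)/2] = 17749/82874.5 ≈ 0.2142.
E_I = %ΔQ/%ΔY ≈ 2.28.
E_I > 1: normal good (luxury).

2.28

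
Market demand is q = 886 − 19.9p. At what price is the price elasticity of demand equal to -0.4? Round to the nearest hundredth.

12.72

Set −bp/(a − bp) = −0.4 ⇒ bp = 0.4(a − bp) ⇒ bp(1+0.4) = 0.4·a.
p = 0.4·886/(19.9·1.4) ≈ 12.72.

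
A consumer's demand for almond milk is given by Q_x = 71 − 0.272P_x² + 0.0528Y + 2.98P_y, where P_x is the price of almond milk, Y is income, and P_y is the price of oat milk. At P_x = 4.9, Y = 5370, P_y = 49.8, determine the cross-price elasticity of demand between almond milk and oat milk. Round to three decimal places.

Evaluating quantity at (P_x, Y, P_y) gives Q_x = 71 − 0.272(4.9)² + 0.0528(5370) + 2.98(49.8) = 71 − 6.5307 + 283.536 + 148.404 = 496.4093.
∂Q_x/∂P_y = +2.98, so E_xy = 2.98·(49.8/496.4093) ≈ 0.299.
E_xy > 0: the goods are substitutes.

0.299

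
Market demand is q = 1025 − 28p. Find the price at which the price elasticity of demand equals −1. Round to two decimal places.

18.30

For linear demand q = a − bp, E = −bp/(a − bp). |E| = 1 ⇒ bp = a − bp ⇒ p = a/(2b).
p = 1025/(2·28) ≈ 18.30.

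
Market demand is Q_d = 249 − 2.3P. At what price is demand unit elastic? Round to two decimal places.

For linear demand Q_d = a − bP, E = −bP/(a − bP). |E| = 1 ⇒ bP = a − bP ⇒ P = a/(2b).
P = 249/(2·2.3) ≈ 54.13.

54.13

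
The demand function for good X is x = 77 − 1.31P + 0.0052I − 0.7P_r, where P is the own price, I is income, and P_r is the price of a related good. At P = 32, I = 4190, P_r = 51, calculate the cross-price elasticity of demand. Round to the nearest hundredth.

-1.69

Evaluating quantity at (P, I, P_r) gives x = 77 − 1.31(32) + 0.0052(4190) − 0.7(51) = 77 − 41.92 + 21.788 − 35.7 = 21.168.
∂x/∂P_r = −0.7, so E_xy = -0.7·(51/21.168) ≈ -1.69.
E_xy < 0: the goods are complements.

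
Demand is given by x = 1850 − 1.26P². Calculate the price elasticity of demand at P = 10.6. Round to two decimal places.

At P = 10.6, x = 1708.4264.
dx/dP = −2·1.26·P = −26.712.
Point elasticity E = (dx/dP)·(P/x) = -26.712 × 10.6/1708.4264 ≈ -0.17.
|E| < 1, so demand is inelastic at this price.

-0.17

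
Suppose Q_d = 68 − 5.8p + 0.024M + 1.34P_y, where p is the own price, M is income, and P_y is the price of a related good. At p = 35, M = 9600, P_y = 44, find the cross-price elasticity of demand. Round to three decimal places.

Evaluating quantity at (p, M, P_y) gives Q_d = 68 − 5.8(35) + 0.024(9600) + 1.34(44) = 68 − 203 + 230.4 + 58.96 = 154.36.
∂Q_d/∂P_y = +1.34, so E_xy = 1.34·(44/154.36) ≈ 0.382.
E_xy > 0: the goods are substitutes.

0.382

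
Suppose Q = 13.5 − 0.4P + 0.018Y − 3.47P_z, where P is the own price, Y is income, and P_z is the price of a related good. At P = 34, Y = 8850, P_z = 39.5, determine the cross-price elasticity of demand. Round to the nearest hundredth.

Substituting, Q = 13.5 − 0.4(34) + 0.018(8850) − 3.47(39.5) = 13.5 − 13.6 + 159.3 − 137.065 = 22.135.
∂Q/∂P_z = −3.47, so E_xy = -3.47·(39.5/22.135) ≈ -6.19.
E_xy < 0: the goods are complements.

-6.19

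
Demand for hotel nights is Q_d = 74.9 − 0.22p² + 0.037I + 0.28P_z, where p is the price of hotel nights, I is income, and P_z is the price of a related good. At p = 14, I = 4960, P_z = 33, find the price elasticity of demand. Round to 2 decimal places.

-0.38

First evaluate Q_d: 74.9 − 0.22(14)² + 0.037(4960) + 0.28(33) = 74.9 − 43.12 + 183.52 + 9.24 = 224.54.
∂Q_d/∂p = −2·0.22·p = -6.16, so E_p = -6.16·(14/224.54) ≈ -0.38.
|E_p| < 1: demand is inelastic.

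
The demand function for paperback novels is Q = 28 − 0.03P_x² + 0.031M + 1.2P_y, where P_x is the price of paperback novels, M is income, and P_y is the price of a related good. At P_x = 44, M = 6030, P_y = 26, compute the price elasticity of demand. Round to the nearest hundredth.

-0.62

Substituting, Q = 28 − 0.03(44)² + 0.031(6030) + 1.2(26) = 28 − 58.08 + 186.93 + 31.2 = 188.05.
∂Q/∂P_x = −2·0.03·P_x = -2.64, so E_p = -2.64·(44/188.05) ≈ -0.62.
|E_p| < 1: demand is inelastic.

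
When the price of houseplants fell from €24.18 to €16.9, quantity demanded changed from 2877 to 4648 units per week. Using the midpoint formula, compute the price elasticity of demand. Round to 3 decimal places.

-1.328

%Δq = (4648 − 2877)/[(2877 + 4648)/2] = 1771/3762.5 ≈ 0.4707.
%ΔP = (16.9 − 24.18)/[(24.18 + 16.9)/2] = -7.28/20.54 ≈ -0.3544.
Arc elasticity E = %Δq/%ΔP ≈ 0.4707/-0.3544 ≈ -1.328.
|E| > 1: demand is elastic over this range.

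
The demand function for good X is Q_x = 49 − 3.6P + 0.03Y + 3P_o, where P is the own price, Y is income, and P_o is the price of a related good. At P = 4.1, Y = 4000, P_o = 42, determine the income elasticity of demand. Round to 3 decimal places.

Evaluating quantity at (P, Y, P_o) gives Q_x = 49 − 3.6(4.1) + 0.03(4000) + 3(42) = 49 − 14.76 + 120 + 126 = 280.24.
∂Q_x/∂Y = +0.03, so E_I = 0.03·(4000/280.24) ≈ 0.428.
E_I ∈ (0,1): normal good (necessity).

0.428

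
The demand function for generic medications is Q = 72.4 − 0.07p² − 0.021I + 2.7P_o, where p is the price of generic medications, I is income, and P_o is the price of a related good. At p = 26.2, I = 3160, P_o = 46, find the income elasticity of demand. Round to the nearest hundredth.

-0.81

Evaluating quantity at (p, I, P_o) gives Q = 72.4 − 0.07(26.2)² − 0.021(3160) + 2.7(46) = 72.4 − 48.0508 − 66.36 + 124.2 = 82.1892.
∂Q/∂I = −0.021, so E_I = -0.021·(3160/82.1892) ≈ -0.81.
E_I < 0: inferior good.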